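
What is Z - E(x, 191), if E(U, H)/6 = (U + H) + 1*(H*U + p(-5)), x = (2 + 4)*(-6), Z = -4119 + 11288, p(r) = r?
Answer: 47525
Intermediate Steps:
Z = 7169
x = -36 (x = 6*(-6) = -36)
E(U, H) = -30 + 6*H + 6*U + 6*H*U (E(U, H) = 6*((U + H) + 1*(H*U - 5)) = 6*((H + U) + 1*(-5 + H*U)) = 6*((H + U) + (-5 + H*U)) = 6*(-5 + H + U + H*U) = -30 + 6*H + 6*U + 6*H*U)
Z - E(x, 191) = 7169 - (-30 + 6*191 + 6*(-36) + 6*191*(-36)) = 7169 - (-30 + 1146 - 216 - 41256) = 7169 - 1*(-40356) = 7169 + 40356 = 47525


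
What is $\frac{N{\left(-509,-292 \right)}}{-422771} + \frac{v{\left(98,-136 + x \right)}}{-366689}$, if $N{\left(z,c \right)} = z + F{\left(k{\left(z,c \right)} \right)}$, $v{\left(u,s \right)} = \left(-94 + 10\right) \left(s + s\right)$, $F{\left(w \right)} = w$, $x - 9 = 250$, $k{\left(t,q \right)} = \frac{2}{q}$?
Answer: $\frac{1302726924859}{22633719381974} \approx 0.057557$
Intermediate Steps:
$x = 259$ ($x = 9 + 250 = 259$)
$v{\left(u,s \right)} = - 168 s$ ($v{\left(u,s \right)} = - 84 \cdot 2 s = - 168 s$)
$N{\left(z,c \right)} = z + \frac{2}{c}$
$\frac{N{\left(-509,-292 \right)}}{-422771} + \frac{v{\left(98,-136 + x \right)}}{-366689} = \frac{-509 + \frac{2}{-292}}{-422771} + \frac{\left(-168\right) \left(-136 + 259\right)}{-366689} = \left(-509 + 2 \left(- \frac{1}{292}\right)\right) \left(- \frac{1}{422771}\right) + \left(-168\right) 123 \left(- \frac{1}{366689}\right) = \left(-509 - \frac{1}{146}\right) \left(- \frac{1}{422771}\right) - - \frac{20664}{366689} = \left(- \frac{74315}{146}\right) \left(- \frac{1}{422771}\right) + \frac{20664}{366689} = \frac{74315}{61724566} + \frac{20664}{366689} = \frac{1302726924859}{22633719381974}$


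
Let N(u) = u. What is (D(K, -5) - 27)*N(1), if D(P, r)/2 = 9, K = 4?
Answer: -9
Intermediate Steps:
D(P, r) = 18 (D(P, r) = 2*9 = 18)
(D(K, -5) - 27)*N(1) = (18 - 27)*1 = -9*1 = -9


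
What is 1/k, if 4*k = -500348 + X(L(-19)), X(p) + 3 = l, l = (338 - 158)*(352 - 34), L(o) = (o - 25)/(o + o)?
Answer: -4/443111 ≈ -9.0271e-6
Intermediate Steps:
L(o) = (-25 + o)/(2*o) (L(o) = (-25 + o)/((2*o)) = (-25 + o)*(1/(2*o)) = (-25 + o)/(2*o))
l = 57240 (l = 180*318 = 57240)
X(p) = 57237 (X(p) = -3 + 57240 = 57237)
k = -443111/4 (k = (-500348 + 57237)/4 = (¼)*(-443111) = -443111/4 ≈ -1.1078e+5)
1/k = 1/(-443111/4) = -4/443111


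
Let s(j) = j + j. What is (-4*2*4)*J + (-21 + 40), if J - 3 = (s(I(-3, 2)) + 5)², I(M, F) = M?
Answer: -109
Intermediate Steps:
s(j) = 2*j
J = 4 (J = 3 + (2*(-3) + 5)² = 3 + (-6 + 5)² = 3 + (-1)² = 3 + 1 = 4)
(-4*2*4)*J + (-21 + 40) = (-4*2*4)*4 + (-21 + 40) = -8*4*4 + 19 = -32*4 + 19 = -128 + 19 = -109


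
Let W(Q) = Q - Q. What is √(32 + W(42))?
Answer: 4*√2 ≈ 5.6569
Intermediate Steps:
W(Q) = 0
√(32 + W(42)) = √(32 + 0) = √32 = 4*√2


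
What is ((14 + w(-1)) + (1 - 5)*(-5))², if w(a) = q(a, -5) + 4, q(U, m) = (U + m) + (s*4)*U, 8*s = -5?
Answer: 4761/4 ≈ 1190.3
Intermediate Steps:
s = -5/8 (s = (⅛)*(-5) = -5/8 ≈ -0.62500)
q(U, m) = m - 3*U/2 (q(U, m) = (U + m) + (-5/8*4)*U = (U + m) - 5*U/2 = m - 3*U/2)
w(a) = -1 - 3*a/2 (w(a) = (-5 - 3*a/2) + 4 = -1 - 3*a/2)
((14 + w(-1)) + (1 - 5)*(-5))² = ((14 + (-1 - 3/2*(-1))) + (1 - 5)*(-5))² = ((14 + (-1 + 3/2)) - 4*(-5))² = ((14 + ½) + 20)² = (29/2 + 20)² = (69/2)² = 4761/4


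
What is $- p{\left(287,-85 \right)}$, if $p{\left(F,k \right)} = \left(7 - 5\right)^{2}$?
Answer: $-4$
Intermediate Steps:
$p{\left(F,k \right)} = 4$ ($p{\left(F,k \right)} = 2^{2} = 4$)
$- p{\left(287,-85 \right)} = \left(-1\right) 4 = -4$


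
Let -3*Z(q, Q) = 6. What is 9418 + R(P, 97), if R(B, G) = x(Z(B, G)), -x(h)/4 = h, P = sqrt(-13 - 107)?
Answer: 9426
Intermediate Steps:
Z(q, Q) = -2 (Z(q, Q) = -1/3*6 = -2)
P = 2*I*sqrt(30) (P = sqrt(-120) = 2*I*sqrt(30) ≈ 10.954*I)
x(h) = -4*h
R(B, G) = 8 (R(B, G) = -4*(-2) = 8)
9418 + R(P, 97) = 9418 + 8 = 9426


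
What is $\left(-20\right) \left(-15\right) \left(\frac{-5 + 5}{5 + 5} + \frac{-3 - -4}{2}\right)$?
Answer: $150$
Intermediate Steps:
$\left(-20\right) \left(-15\right) \left(\frac{-5 + 5}{5 + 5} + \frac{-3 - -4}{2}\right) = 300 \left(\frac{0}{10} + \left(-3 + 4\right) \frac{1}{2}\right) = 300 \left(0 \cdot \frac{1}{10} + 1 \cdot \frac{1}{2}\right) = 300 \left(0 + \frac{1}{2}\right) = 300 \cdot \frac{1}{2} = 150$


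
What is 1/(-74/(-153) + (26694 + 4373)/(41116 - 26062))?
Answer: 767754/1955749 ≈ 0.39256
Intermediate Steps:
1/(-74/(-153) + (26694 + 4373)/(41116 - 26062)) = 1/(-74*(-1/153) + 31067/15054) = 1/(74/153 + 31067*(1/15054)) = 1/(74/153 + 31067/15054) = 1/(1955749/767754) = 767754/1955749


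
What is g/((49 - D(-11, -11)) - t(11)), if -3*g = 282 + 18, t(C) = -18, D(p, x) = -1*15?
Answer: -50/41 ≈ -1.2195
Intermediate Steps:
D(p, x) = -15
g = -100 (g = -(282 + 18)/3 = -⅓*300 = -100)
g/((49 - D(-11, -11)) - t(11)) = -100/((49 - 1*(-15)) - 1*(-18)) = -100/((49 + 15) + 18) = -100/(64 + 18) = -100/82 = -100*1/82 = -50/41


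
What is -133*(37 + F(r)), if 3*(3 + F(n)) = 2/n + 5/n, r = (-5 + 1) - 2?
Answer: -80465/18 ≈ -4470.3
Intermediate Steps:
r = -6 (r = -4 - 2 = -6)
F(n) = -3 + 7/(3*n) (F(n) = -3 + (2/n + 5/n)/3 = -3 + (7/n)/3 = -3 + 7/(3*n))
-133*(37 + F(r)) = -133*(37 + (-3 + (7/3)/(-6))) = -133*(37 + (-3 + (7/3)*(-⅙))) = -133*(37 + (-3 - 7/18)) = -133*(37 - 61/18) = -133*605/18 = -80465/18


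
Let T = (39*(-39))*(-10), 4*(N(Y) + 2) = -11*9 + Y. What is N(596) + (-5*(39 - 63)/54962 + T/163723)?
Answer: 2201855129667/17997087052 ≈ 122.35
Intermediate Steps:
N(Y) = -107/4 + Y/4 (N(Y) = -2 + (-11*9 + Y)/4 = -2 + (-99 + Y)/4 = -2 + (-99/4 + Y/4) = -107/4 + Y/4)
T = 15210 (T = -1521*(-10) = 15210)
N(596) + (-5*(39 - 63)/54962 + T/163723) = (-107/4 + (1/4)*596) + (-5*(39 - 63)/54962 + 15210/163723) = (-107/4 + 149) + (-5*(-24)*(1/54962) + 15210*(1/163723)) = 489/4 + (120*(1/54962) + 15210/163723) = 489/4 + (60/27481 + 15210/163723) = 489/4 + 427809390/4499271763 = 2201855129667/17997087052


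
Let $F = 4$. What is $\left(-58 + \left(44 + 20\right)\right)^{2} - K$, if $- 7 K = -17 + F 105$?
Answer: $\frac{655}{7} \approx 93.571$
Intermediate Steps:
$K = - \frac{403}{7}$ ($K = - \frac{-17 + 4 \cdot 105}{7} = - \frac{-17 + 420}{7} = \left(- \frac{1}{7}\right) 403 = - \frac{403}{7} \approx -57.571$)
$\left(-58 + \left(44 + 20\right)\right)^{2} - K = \left(-58 + \left(44 + 20\right)\right)^{2} - - \frac{403}{7} = \left(-58 + 64\right)^{2} + \frac{403}{7} = 6^{2} + \frac{403}{7} = 36 + \frac{403}{7} = \frac{655}{7}$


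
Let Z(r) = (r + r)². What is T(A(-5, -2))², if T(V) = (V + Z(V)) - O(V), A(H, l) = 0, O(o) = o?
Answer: 0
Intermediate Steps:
Z(r) = 4*r² (Z(r) = (2*r)² = 4*r²)
T(V) = 4*V² (T(V) = (V + 4*V²) - V = 4*V²)
T(A(-5, -2))² = (4*0²)² = (4*0)² = 0² = 0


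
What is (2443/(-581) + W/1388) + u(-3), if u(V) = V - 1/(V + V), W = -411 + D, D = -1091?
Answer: -701617/86403 ≈ -8.1203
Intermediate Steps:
W = -1502 (W = -411 - 1091 = -1502)
u(V) = V - 1/(2*V)
(2443/(-581) + W/1388) + u(-3) = (2443/(-581) - 1502/1388) + (-3 - 1/2/(-3)) = (2443*(-1/581) - 1502*1/1388) + (-3 - 1/2*(-1/3)) = (-349/83 - 751/694) + (-3 + 1/6) = -304539/57602 - 17/6 = -701617/86403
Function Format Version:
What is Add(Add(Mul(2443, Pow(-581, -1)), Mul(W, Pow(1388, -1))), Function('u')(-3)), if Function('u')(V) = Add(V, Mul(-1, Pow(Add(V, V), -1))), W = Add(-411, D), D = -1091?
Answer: Rational(-701617, 86403) ≈ -8.1203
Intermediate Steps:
W = -1502 (W = Add(-411, -1091) = -1502)
Function('u')(V) = Add(V, Mul(Rational(-1, 2), Pow(V, -1))) (Function('u')(V) = Add(V, Mul(-1, Pow(Mul(2, V), -1))) = Add(V, Mul(-1, Mul(Rational(1, 2), Pow(V, -1)))) = Add(V, Mul(Rational(-1, 2), Pow(V, -1))))
Add(Add(Mul(2443, Pow(-581, -1)), Mul(W, Pow(1388, -1))), Function('u')(-3)) = Add(Add(Mul(2443, Pow(-581, -1)), Mul(-1502, Pow(1388, -1))), Add(-3, Mul(Rational(-1, 2), Pow(-3, -1)))) = Add(Add(Mul(2443, Rational(-1, 581)), Mul(-1502, Rational(1, 1388))), Add(-3, Mul(Rational(-1, 2), Rational(-1, 3)))) = Add(Add(Rational(-349, 83), Rational(-751, 694)), Add(-3, Rational(1, 6))) = Add(Rational(-304539, 57602), Rational(-17, 6)) = Rational(-701617, 86403)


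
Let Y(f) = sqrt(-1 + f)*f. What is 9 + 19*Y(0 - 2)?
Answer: 9 - 38*I*sqrt(3) ≈ 9.0 - 65.818*I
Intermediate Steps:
Y(f) = f*sqrt(-1 + f)
9 + 19*Y(0 - 2) = 9 + 19*((0 - 2)*sqrt(-1 + (0 - 2))) = 9 + 19*(-2*sqrt(-1 - 2)) = 9 + 19*(-2*I*sqrt(3)) = 9 - 38*I*sqrt(3)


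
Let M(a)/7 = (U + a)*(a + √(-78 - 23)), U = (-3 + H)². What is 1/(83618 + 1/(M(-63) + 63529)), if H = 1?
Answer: 671960249604262/56187972158897004581 - 413*I*√101/56187972158897004581 ≈ 1.1959e-5 - 7.387e-17*I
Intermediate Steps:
U = 4 (U = (-3 + 1)² = (-2)² = 4)
M(a) = 7*(4 + a)*(a + I*√101) (M(a) = 7*((4 + a)*(a + √(-78 - 23))) = 7*((4 + a)*(a + √(-101))) = 7*((4 + a)*(a + I*√101)) = 7*(4 + a)*(a + I*√101))
1/(83618 + 1/(M(-63) + 63529)) = 1/(83618 + 1/((7*(-63)² + 28*(-63) + 28*I*√101 + 7*I*(-63)*√101) + 63529)) = 1/(83618 + 1/((7*3969 - 1764 + 28*I*√101 - 441*I*√101) + 63529)) = 1/(83618 + 1/((27783 - 1764 + 28*I*√101 - 441*I*√101) + 63529)) = 1/(83618 + 1/((26019 - 413*I*√101) + 63529)) = 1/(83618 + 1/(89548 - 413*I*√101))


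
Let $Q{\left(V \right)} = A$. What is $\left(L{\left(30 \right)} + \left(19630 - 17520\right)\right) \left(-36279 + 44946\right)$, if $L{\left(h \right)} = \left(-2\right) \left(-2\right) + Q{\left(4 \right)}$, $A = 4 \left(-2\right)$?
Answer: $18252702$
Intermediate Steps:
$A = -8$
$Q{\left(V \right)} = -8$
$L{\left(h \right)} = -4$ ($L{\left(h \right)} = \left(-2\right) \left(-2\right) - 8 = 4 - 8 = -4$)
$\left(L{\left(30 \right)} + \left(19630 - 17520\right)\right) \left(-36279 + 44946\right) = \left(-4 + \left(19630 - 17520\right)\right) \left(-36279 + 44946\right) = \left(-4 + \left(19630 - 17520\right)\right) 8667 = \left(-4 + 2110\right) 8667 = 2106 \cdot 8667 = 18252702$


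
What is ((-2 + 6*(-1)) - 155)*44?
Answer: -7172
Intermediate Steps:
((-2 + 6*(-1)) - 155)*44 = ((-2 - 6) - 155)*44 = (-8 - 155)*44 = -163*44 = -7172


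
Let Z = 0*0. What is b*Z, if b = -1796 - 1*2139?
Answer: 0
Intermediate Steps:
Z = 0
b = -3935 (b = -1796 - 2139 = -3935)
b*Z = -3935*0 = 0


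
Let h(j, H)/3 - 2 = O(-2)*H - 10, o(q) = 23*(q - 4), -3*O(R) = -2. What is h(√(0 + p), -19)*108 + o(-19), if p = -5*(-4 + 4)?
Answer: -7225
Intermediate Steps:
p = 0 (p = -5*0 = 0)
O(R) = ⅔ (O(R) = -⅓*(-2) = ⅔)
o(q) = -92 + 23*q (o(q) = 23*(-4 + q) = -92 + 23*q)
h(j, H) = -24 + 2*H (h(j, H) = 6 + 3*(2*H/3 - 10) = 6 + 3*(-10 + 2*H/3) = 6 + (-30 + 2*H) = -24 + 2*H)
h(√(0 + p), -19)*108 + o(-19) = (-24 + 2*(-19))*108 + (-92 + 23*(-19)) = (-24 - 38)*108 + (-92 - 437) = -62*108 - 529 = -6696 - 529 = -7225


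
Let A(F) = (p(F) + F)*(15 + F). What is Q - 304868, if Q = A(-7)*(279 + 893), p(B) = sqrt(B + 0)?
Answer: -370500 + 9376*I*sqrt(7) ≈ -3.705e+5 + 24807.0*I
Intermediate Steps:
p(B) = sqrt(B)
A(F) = (15 + F)*(F + sqrt(F)) (A(F) = (sqrt(F) + F)*(15 + F) = (F + sqrt(F))*(15 + F) = (15 + F)*(F + sqrt(F)))
Q = -65632 + 9376*I*sqrt(7) (Q = ((-7)**2 + (-7)**(3/2) + 15*(-7) + 15*sqrt(-7))*(279 + 893) = (49 - 7*I*sqrt(7) - 105 + 15*(I*sqrt(7)))*1172 = (49 - 7*I*sqrt(7) - 105 + 15*I*sqrt(7))*1172 = (-56 + 8*I*sqrt(7))*1172 = -65632 + 9376*I*sqrt(7) ≈ -65632.0 + 24807.0*I)
Q - 304868 = (-65632 + 9376*I*sqrt(7)) - 304868 = -370500 + 9376*I*sqrt(7)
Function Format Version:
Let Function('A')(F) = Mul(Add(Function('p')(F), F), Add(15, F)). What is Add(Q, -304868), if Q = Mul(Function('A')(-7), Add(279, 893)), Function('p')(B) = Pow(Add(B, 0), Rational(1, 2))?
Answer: Add(-370500, Mul(9376, I, Pow(7, Rational(1, 2)))) ≈ Add(-3.7050e+5, Mul(24807., I))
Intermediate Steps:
Function('p')(B) = Pow(B, Rational(1, 2))
Function('A')(F) = Mul(Add(15, F), Add(F, Pow(F, Rational(1, 2)))) (Function('A')(F) = Mul(Add(Pow(F, Rational(1, 2)), F), Add(15, F)) = Mul(Add(F, Pow(F, Rational(1, 2))), Add(15, F)) = Mul(Add(15, F), Add(F, Pow(F, Rational(1, 2)))))
Q = Add(-65632, Mul(9376, I, Pow(7, Rational(1, 2)))) (Q = Mul(Add(Pow(-7, 2), Pow(-7, Rational(3, 2)), Mul(15, -7), Mul(15, Pow(-7, Rational(1, 2)))), Add(279, 893)) = Mul(Add(49, Mul(-7, I, Pow(7, Rational(1, 2))), -105, Mul(15, Mul(I, Pow(7, Rational(1, 2))))), 1172) = Mul(Add(49, Mul(-7, I, Pow(7, Rational(1, 2))), -105, Mul(15, I, Pow(7, Rational(1, 2)))), 1172) = Mul(Add(-56, Mul(8, I, Pow(7, Rational(1, 2)))), 1172) = Add(-65632, Mul(9376, I, Pow(7, Rational(1, 2)))) ≈ Add(-65632., Mul(24807., I)))
Add(Q, -304868) = Add(Add(-65632, Mul(9376, I, Pow(7, Rational(1, 2)))), -304868) = Add(-370500, Mul(9376, I, Pow(7, Rational(1, 2))))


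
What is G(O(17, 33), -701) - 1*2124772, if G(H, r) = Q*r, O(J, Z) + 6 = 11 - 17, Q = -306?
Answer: -1910266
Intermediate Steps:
O(J, Z) = -12 (O(J, Z) = -6 + (11 - 17) = -6 - 6 = -12)
G(H, r) = -306*r
G(O(17, 33), -701) - 1*2124772 = -306*(-701) - 1*2124772 = 214506 - 2124772 = -1910266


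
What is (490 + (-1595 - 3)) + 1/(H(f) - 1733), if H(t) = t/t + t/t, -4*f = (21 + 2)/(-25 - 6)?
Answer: -1917949/1731 ≈ -1108.0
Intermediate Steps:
f = 23/124 (f = -(21 + 2)/(4*(-25 - 6)) = -23/(4*(-31)) = -23*(-1)/(4*31) = -1/4*(-23/31) = 23/124 ≈ 0.18548)
H(t) = 2 (H(t) = 1 + 1 = 2)
(490 + (-1595 - 3)) + 1/(H(f) - 1733) = (490 + (-1595 - 3)) + 1/(2 - 1733) = (490 - 1598) + 1/(-1731) = -1108 - 1/1731 = -1917949/1731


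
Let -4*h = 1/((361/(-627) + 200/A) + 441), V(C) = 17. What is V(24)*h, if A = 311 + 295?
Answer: -18887/1958712 ≈ -0.0096426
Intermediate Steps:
A = 606
h = -1111/1958712 (h = -1/(4*((361/(-627) + 200/606) + 441)) = -1/(4*((361*(-1/627) + 200*(1/606)) + 441)) = -1/(4*((-19/33 + 100/303) + 441)) = -1/(4*(-273/1111 + 441)) = -1/(4*489678/1111) = -1/4*1111/489678 = -1111/1958712 ≈ -0.00056721)
V(24)*h = 17*(-1111/1958712) = -18887/1958712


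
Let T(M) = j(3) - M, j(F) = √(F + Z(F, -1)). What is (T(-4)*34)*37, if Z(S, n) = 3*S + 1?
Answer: 5032 + 1258*√13 ≈ 9567.8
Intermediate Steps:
Z(S, n) = 1 + 3*S
j(F) = √(1 + 4*F) (j(F) = √(F + (1 + 3*F)) = √(1 + 4*F))
T(M) = √13 - M (T(M) = √(1 + 4*3) - M = √(1 + 12) - M = √13 - M)
(T(-4)*34)*37 = ((√13 - 1*(-4))*34)*37 = ((√13 + 4)*34)*37 = ((4 + √13)*34)*37 = (136 + 34*√13)*37 = 5032 + 1258*√13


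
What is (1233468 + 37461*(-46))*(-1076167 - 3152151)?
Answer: 2070768000684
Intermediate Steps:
(1233468 + 37461*(-46))*(-1076167 - 3152151) = (1233468 - 1723206)*(-4228318) = -489738*(-4228318) = 2070768000684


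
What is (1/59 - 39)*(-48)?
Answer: 110400/59 ≈ 1871.2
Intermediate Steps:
(1/59 - 39)*(-48) = -2300/59*(-48) = 110400/59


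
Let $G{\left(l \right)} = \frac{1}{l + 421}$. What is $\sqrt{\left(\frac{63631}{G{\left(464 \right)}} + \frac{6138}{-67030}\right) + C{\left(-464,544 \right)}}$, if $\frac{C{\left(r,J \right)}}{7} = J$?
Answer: $\frac{2 \sqrt{15814659338621785}}{33515} \approx 7504.5$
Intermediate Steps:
$C{\left(r,J \right)} = 7 J$
$G{\left(l \right)} = \frac{1}{421 + l}$
$\sqrt{\left(\frac{63631}{G{\left(464 \right)}} + \frac{6138}{-67030}\right) + C{\left(-464,544 \right)}} = \sqrt{\left(\frac{63631}{\frac{1}{421 + 464}} + \frac{6138}{-67030}\right) + 7 \cdot 544} = \sqrt{\left(\frac{63631}{\frac{1}{885}} + 6138 \left(- \frac{1}{67030}\right)\right) + 3808} = \sqrt{\left(63631 \frac{1}{\frac{1}{885}} - \frac{3069}{33515}\right) + 3808} = \sqrt{\left(63631 \cdot 885 - \frac{3069}{33515}\right) + 3808} = \sqrt{\left(56313435 - \frac{3069}{33515}\right) + 3808} = \sqrt{\frac{1887344770956}{33515} + 3808} = \sqrt{\frac{1887472396076}{33515}} = \frac{2 \sqrt{15814659338621785}}{33515}$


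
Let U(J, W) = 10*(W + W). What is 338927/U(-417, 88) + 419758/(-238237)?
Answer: 80006177619/419297120 ≈ 190.81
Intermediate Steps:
U(J, W) = 20*W (U(J, W) = 10*(2*W) = 20*W)
338927/U(-417, 88) + 419758/(-238237) = 338927/((20*88)) + 419758/(-238237) = 338927/1760 + 419758*(-1/238237) = 338927*(1/1760) - 419758/238237 = 338927/1760 - 419758/238237 = 80006177619/419297120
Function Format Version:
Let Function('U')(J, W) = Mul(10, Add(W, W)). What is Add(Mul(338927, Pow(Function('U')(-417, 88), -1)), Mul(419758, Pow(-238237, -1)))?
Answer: Rational(80006177619, 419297120) ≈ 190.81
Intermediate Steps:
Function('U')(J, W) = Mul(20, W) (Function('U')(J, W) = Mul(10, Mul(2, W)) = Mul(20, W))
Add(Mul(338927, Pow(Function('U')(-417, 88), -1)), Mul(419758, Pow(-238237, -1))) = Add(Mul(338927, Pow(Mul(20, 88), -1)), Mul(419758, Pow(-238237, -1))) = Add(Mul(338927, Pow(1760, -1)), Mul(419758, Rational(-1, 238237))) = Add(Mul(338927, Rational(1, 1760)), Rational(-419758, 238237)) = Add(Rational(338927, 1760), Rational(-419758, 238237)) = Rational(80006177619, 419297120)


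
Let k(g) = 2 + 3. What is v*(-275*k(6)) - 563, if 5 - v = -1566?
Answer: -2160688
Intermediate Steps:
k(g) = 5
v = 1571 (v = 5 - 1*(-1566) = 5 + 1566 = 1571)
v*(-275*k(6)) - 563 = 1571*(-275*5) - 563 = 1571*(-1375) - 563 = -2160125 - 563 = -2160688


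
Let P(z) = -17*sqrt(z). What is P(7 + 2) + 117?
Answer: 66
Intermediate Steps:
P(7 + 2) + 117 = -17*sqrt(7 + 2) + 117 = -17*sqrt(9) + 117 = -17*3 + 117 = -51 + 117 = 66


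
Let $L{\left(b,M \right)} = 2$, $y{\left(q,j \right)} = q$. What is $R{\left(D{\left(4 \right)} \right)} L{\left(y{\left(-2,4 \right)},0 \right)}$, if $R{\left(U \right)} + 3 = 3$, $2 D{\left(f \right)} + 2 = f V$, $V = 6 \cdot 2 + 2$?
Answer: $0$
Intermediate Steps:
$V = 14$ ($V = 12 + 2 = 14$)
$D{\left(f \right)} = -1 + 7 f$ ($D{\left(f \right)} = -1 + \frac{f 14}{2} = -1 + \frac{14 f}{2} = -1 + 7 f$)
$R{\left(U \right)} = 0$ ($R{\left(U \right)} = -3 + 3 = 0$)
$R{\left(D{\left(4 \right)} \right)} L{\left(y{\left(-2,4 \right)},0 \right)} = 0 \cdot 2 = 0$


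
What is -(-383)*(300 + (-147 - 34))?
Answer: 45577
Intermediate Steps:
-(-383)*(300 + (-147 - 34)) = -(-383)*(300 - 181) = -(-383)*119 = -1*(-45577) = 45577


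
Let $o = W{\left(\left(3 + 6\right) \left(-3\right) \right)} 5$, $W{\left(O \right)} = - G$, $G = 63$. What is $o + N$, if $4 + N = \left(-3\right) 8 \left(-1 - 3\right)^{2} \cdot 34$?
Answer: $-13375$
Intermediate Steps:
$W{\left(O \right)} = -63$ ($W{\left(O \right)} = \left(-1\right) 63 = -63$)
$o = -315$ ($o = \left(-63\right) 5 = -315$)
$N = -13060$ ($N = -4 + \left(-3\right) 8 \left(-1 - 3\right)^{2} \cdot 34 = -4 + - 24 \left(-4\right)^{2} \cdot 34 = -4 + \left(-24\right) 16 \cdot 34 = -4 - 13056 = -13060$)
$o + N = -315 - 13060 = -13375$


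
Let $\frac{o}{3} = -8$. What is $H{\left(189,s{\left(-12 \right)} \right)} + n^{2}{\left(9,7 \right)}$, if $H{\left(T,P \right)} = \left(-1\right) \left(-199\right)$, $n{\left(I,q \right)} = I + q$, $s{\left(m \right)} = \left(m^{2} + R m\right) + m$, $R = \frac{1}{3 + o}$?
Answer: $455$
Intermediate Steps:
$o = -24$ ($o = 3 \left(-8\right) = -24$)
$R = - \frac{1}{21}$ ($R = \frac{1}{3 - 24} = \frac{1}{-21} = - \frac{1}{21} \approx -0.047619$)
$s{\left(m \right)} = m^{2} + \frac{20 m}{21}$ ($s{\left(m \right)} = \left(m^{2} - \frac{m}{21}\right) + m = m^{2} + \frac{20 m}{21}$)
$H{\left(T,P \right)} = 199$
$H{\left(189,s{\left(-12 \right)} \right)} + n^{2}{\left(9,7 \right)} = 199 + \left(9 + 7\right)^{2} = 199 + 16^{2} = 199 + 256 = 455$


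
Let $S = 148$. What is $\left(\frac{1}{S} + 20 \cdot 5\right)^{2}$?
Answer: $\frac{219069601}{21904} \approx 10001.0$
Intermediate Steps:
$\left(\frac{1}{S} + 20 \cdot 5\right)^{2} = \left(\frac{1}{148} + 20 \cdot 5\right)^{2} = \left(\frac{1}{148} + 100\right)^{2} = \left(\frac{14801}{148}\right)^{2} = \frac{219069601}{21904}$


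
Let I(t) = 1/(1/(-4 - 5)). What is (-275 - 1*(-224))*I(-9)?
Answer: 459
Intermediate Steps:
I(t) = -9 (I(t) = 1/(1/(-9)) = 1/(-⅑) = -9)
(-275 - 1*(-224))*I(-9) = (-275 - 1*(-224))*(-9) = (-275 + 224)*(-9) = -51*(-9) = 459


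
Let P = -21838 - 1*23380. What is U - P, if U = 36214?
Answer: 81432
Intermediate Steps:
P = -45218 (P = -21838 - 23380 = -45218)
U - P = 36214 - 1*(-45218) = 36214 + 45218 = 81432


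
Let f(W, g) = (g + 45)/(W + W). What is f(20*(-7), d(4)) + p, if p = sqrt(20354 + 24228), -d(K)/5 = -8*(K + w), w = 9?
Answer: -113/56 + sqrt(44582) ≈ 209.13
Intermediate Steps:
d(K) = 360 + 40*K (d(K) = -(-40)*(K + 9) = -(-40)*(9 + K) = -5*(-72 - 8*K) = 360 + 40*K)
p = sqrt(44582) ≈ 211.14
f(W, g) = (45 + g)/(2*W) (f(W, g) = (45 + g)/((2*W)) = (45 + g)*(1/(2*W)) = (45 + g)/(2*W))
f(20*(-7), d(4)) + p = (45 + (360 + 40*4))/(2*((20*(-7)))) + sqrt(44582) = (1/2)*(45 + (360 + 160))/(-140) + sqrt(44582) = (1/2)*(-1/140)*(45 + 520) + sqrt(44582) = (1/2)*(-1/140)*565 + sqrt(44582) = -113/56 + sqrt(44582)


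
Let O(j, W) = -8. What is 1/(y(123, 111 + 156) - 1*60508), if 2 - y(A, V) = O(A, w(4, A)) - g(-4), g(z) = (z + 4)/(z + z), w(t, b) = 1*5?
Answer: -1/60498 ≈ -1.6529e-5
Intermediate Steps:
w(t, b) = 5
g(z) = (4 + z)/(2*z) (g(z) = (4 + z)/((2*z)) = (4 + z)*(1/(2*z)) = (4 + z)/(2*z))
y(A, V) = 10 (y(A, V) = 2 - (-8 - (4 - 4)/(2*(-4))) = 2 - (-8 - (-1)*0/(2*4)) = 2 - (-8 - 1*0) = 2 - (-8 + 0) = 2 - 1*(-8) = 2 + 8 = 10)
1/(y(123, 111 + 156) - 1*60508) = 1/(10 - 1*60508) = 1/(10 - 60508) = 1/(-60498) = -1/60498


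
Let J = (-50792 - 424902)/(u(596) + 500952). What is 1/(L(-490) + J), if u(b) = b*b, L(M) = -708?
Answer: -428084/303321319 ≈ -0.0014113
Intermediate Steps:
u(b) = b²
J = -237847/428084 (J = (-50792 - 424902)/(596² + 500952) = -475694/(355216 + 500952) = -475694/856168 = -475694*1/856168 = -237847/428084 ≈ -0.55561)
1/(L(-490) + J) = 1/(-708 - 237847/428084) = 1/(-303321319/428084) = -428084/303321319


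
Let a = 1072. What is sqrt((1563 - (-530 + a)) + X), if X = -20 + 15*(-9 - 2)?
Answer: 2*sqrt(209) ≈ 28.914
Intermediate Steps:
X = -185 (X = -20 + 15*(-11) = -20 - 165 = -185)
sqrt((1563 - (-530 + a)) + X) = sqrt((1563 - (-530 + 1072)) - 185) = sqrt((1563 - 1*542) - 185) = sqrt((1563 - 542) - 185) = sqrt(1021 - 185) = sqrt(836) = 2*sqrt(209)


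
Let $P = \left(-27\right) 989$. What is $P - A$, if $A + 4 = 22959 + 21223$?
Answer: $-70881$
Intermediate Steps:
$P = -26703$
$A = 44178$ ($A = -4 + \left(22959 + 21223\right) = -4 + 44182 = 44178$)
$P - A = -26703 - 44178 = -70881$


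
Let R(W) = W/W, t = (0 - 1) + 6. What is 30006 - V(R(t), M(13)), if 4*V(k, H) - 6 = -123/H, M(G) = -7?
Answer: 840003/28 ≈ 30000.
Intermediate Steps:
t = 5 (t = -1 + 6 = 5)
R(W) = 1
V(k, H) = 3/2 - 123/(4*H) (V(k, H) = 3/2 + (-123/H)/4 = 3/2 - 123/(4*H))
30006 - V(R(t), M(13)) = 30006 - 3*(-41 + 2*(-7))/(4*(-7)) = 30006 - 3*(-1)*(-41 - 14)/(4*7) = 30006 - 3*(-1)*(-55)/(4*7) = 30006 - 1*165/28 = 30006 - 165/28 = 840003/28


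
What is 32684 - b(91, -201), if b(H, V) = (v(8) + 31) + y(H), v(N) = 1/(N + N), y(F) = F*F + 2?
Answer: 389919/16 ≈ 24370.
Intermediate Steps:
y(F) = 2 + F² (y(F) = F² + 2 = 2 + F²)
v(N) = 1/(2*N)
b(H, V) = 529/16 + H² (b(H, V) = ((½)/8 + 31) + (2 + H²) = ((½)*(⅛) + 31) + (2 + H²) = (1/16 + 31) + (2 + H²) = 497/16 + (2 + H²) = 529/16 + H²)
32684 - b(91, -201) = 32684 - (529/16 + 91²) = 32684 - (529/16 + 8281) = 32684 - 1*133025/16 = 32684 - 133025/16 = 389919/16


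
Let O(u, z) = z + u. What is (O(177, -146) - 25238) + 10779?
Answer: -14428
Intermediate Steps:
O(u, z) = u + z
(O(177, -146) - 25238) + 10779 = ((177 - 146) - 25238) + 10779 = (31 - 25238) + 10779 = -25207 + 10779 = -14428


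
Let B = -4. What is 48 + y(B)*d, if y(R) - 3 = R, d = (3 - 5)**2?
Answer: 44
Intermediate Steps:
d = 4 (d = (-2)**2 = 4)
y(R) = 3 + R
48 + y(B)*d = 48 + (3 - 4)*4 = 48 - 1*4 = 48 - 4 = 44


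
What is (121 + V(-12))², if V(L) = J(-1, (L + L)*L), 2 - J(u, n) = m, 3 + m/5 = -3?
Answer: 23409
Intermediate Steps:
m = -30 (m = -15 + 5*(-3) = -15 - 15 = -30)
J(u, n) = 32 (J(u, n) = 2 - 1*(-30) = 2 + 30 = 32)
V(L) = 32
(121 + V(-12))² = (121 + 32)² = 153² = 23409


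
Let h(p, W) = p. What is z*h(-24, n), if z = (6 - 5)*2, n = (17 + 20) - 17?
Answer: -48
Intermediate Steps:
n = 20 (n = 37 - 17 = 20)
z = 2 (z = 1*2 = 2)
z*h(-24, n) = 2*(-24) = -48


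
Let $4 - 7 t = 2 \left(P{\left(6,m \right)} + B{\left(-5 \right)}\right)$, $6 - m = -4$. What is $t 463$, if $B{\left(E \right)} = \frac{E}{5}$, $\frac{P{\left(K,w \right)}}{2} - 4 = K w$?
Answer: $- \frac{115750}{7} \approx -16536.0$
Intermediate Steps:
$m = 10$ ($m = 6 - -4 = 6 + 4 = 10$)
$P{\left(K,w \right)} = 8 + 2 K w$
$B{\left(E \right)} = \frac{E}{5}$ ($B{\left(E \right)} = E \frac{1}{5} = \frac{E}{5}$)
$t = - \frac{250}{7}$ ($t = \frac{4}{7} - \frac{2 \left(\left(8 + 2 \cdot 6 \cdot 10\right) + \frac{1}{5} \left(-5\right)\right)}{7} = \frac{4}{7} - \frac{2 \left(\left(8 + 120\right) - 1\right)}{7} = \frac{4}{7} - \frac{2 \left(128 - 1\right)}{7} = \frac{4}{7} - \frac{2 \cdot 127}{7} = \frac{4}{7} - \frac{254}{7} = - \frac{250}{7} \approx -35.714$)
$t 463 = \left(- \frac{250}{7}\right) 463 = - \frac{115750}{7}$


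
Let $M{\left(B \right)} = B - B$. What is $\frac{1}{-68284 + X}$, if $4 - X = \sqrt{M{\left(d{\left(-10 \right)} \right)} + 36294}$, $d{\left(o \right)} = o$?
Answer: $- \frac{11380}{777020351} + \frac{\sqrt{36294}}{4662122106} \approx -1.4605 \cdot 10^{-5}$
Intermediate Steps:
$M{\left(B \right)} = 0$
$X = 4 - \sqrt{36294}$ ($X = 4 - \sqrt{0 + 36294} = 4 - \sqrt{36294} \approx -186.51$)
$\frac{1}{-68284 + X} = \frac{1}{-68284 + \left(4 - \sqrt{36294}\right)} = \frac{1}{-68280 - \sqrt{36294}}$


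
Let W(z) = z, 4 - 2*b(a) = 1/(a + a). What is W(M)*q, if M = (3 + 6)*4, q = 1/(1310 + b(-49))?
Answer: 7056/257153 ≈ 0.027439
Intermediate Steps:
b(a) = 2 - 1/(4*a) (b(a) = 2 - 1/(2*(a + a)) = 2 - 1/(2*a)/2 = 2 - 1/(4*a))
q = 196/257153 (q = 1/(1310 + (2 - ¼/(-49))) = 1/(1310 + (2 - ¼*(-1/49))) = 1/(1310 + (2 + 1/196)) = 1/(1310 + 393/196) = 1/(257153/196) = 196/257153 ≈ 0.00076219)
M = 36 (M = 9*4 = 36)
W(M)*q = 36*(196/257153) = 7056/257153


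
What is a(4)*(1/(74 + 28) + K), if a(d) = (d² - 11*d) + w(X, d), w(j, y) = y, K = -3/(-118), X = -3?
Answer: -848/1003 ≈ -0.84546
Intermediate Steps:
K = 3/118 (K = -3*(-1/118) = 3/118 ≈ 0.025424)
a(d) = d² - 10*d (a(d) = (d² - 11*d) + d = d² - 10*d)
a(4)*(1/(74 + 28) + K) = (4*(-10 + 4))*(1/(74 + 28) + 3/118) = (4*(-6))*(1/102 + 3/118) = -24*(1/102 + 3/118) = -24*106/3009 = -848/1003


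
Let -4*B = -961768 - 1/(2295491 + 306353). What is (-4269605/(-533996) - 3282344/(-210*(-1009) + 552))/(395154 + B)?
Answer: -1100209432938399308/93801719320971579660063 ≈ -1.1729e-5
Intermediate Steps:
B = 2502370300193/10407376 (B = -(-961768 - 1/(2295491 + 306353))/4 = -(-961768 - 1/2601844)/4 = -¼*(-2502370300193/2601844) = 2502370300193/10407376 ≈ 2.4044e+5)
(-4269605/(-533996) - 3282344/(-210*(-1009) + 552))/(395154 + B) = (-4269605/(-533996) - 3282344/(-210*(-1009) + 552))/(395154 + 2502370300193/10407376) = (-4269605*(-1/533996) - 3282344/(211890 + 552))/(6614886556097/10407376) = (4269605/533996 - 3282344/212442)*(10407376/6614886556097) = (4269605/533996 - 3282344*1/212442)*(10407376/6614886556097) = (4269605/533996 - 1641172/106221)*(10407376/6614886556097) = -422857570607/56721589116*10407376/6614886556097 = -1100209432938399308/93801719320971579660063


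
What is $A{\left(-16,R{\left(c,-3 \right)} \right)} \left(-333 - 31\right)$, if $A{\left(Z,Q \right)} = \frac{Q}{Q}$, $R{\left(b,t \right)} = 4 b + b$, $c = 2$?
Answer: $-364$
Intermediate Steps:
$R{\left(b,t \right)} = 5 b$
$A{\left(Z,Q \right)} = 1$
$A{\left(-16,R{\left(c,-3 \right)} \right)} \left(-333 - 31\right) = 1 \left(-333 - 31\right) = 1 \left(-364\right) = -364$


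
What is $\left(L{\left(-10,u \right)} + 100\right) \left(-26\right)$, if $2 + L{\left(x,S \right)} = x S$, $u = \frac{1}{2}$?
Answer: $-2418$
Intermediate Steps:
$u = \frac{1}{2} \approx 0.5$
$L{\left(x,S \right)} = -2 + S x$ ($L{\left(x,S \right)} = -2 + x S = -2 + S x$)
$\left(L{\left(-10,u \right)} + 100\right) \left(-26\right) = \left(\left(-2 + \frac{1}{2} \left(-10\right)\right) + 100\right) \left(-26\right) = \left(\left(-2 - 5\right) + 100\right) \left(-26\right) = \left(-7 + 100\right) \left(-26\right) = 93 \left(-26\right) = -2418$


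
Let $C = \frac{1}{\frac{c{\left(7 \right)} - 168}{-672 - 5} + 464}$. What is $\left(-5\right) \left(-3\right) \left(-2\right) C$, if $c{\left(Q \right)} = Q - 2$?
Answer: $- \frac{20310}{314291} \approx -0.064622$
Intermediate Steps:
$c{\left(Q \right)} = -2 + Q$
$C = \frac{677}{314291}$ ($C = \frac{1}{\frac{\left(-2 + 7\right) - 168}{-672 - 5} + 464} = \frac{1}{\frac{5 - 168}{-677} + 464} = \frac{1}{\left(-163\right) \left(- \frac{1}{677}\right) + 464} = \frac{1}{\frac{163}{677} + 464} = \frac{1}{\frac{314291}{677}} = \frac{677}{314291} \approx 0.0021541$)
$\left(-5\right) \left(-3\right) \left(-2\right) C = \left(-5\right) \left(-3\right) \left(-2\right) \frac{677}{314291} = 15 \left(-2\right) \frac{677}{314291} = \left(-30\right) \frac{677}{314291} = - \frac{20310}{314291}$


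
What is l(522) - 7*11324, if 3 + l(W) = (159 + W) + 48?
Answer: -78542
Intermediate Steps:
l(W) = 204 + W (l(W) = -3 + ((159 + W) + 48) = -3 + (207 + W) = 204 + W)
l(522) - 7*11324 = (204 + 522) - 7*11324 = 726 - 1*79268 = 726 - 79268 = -78542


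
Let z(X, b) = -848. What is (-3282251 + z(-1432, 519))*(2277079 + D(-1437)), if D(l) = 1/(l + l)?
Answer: -21485667010914455/2874 ≈ -7.4759e+12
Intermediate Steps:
D(l) = 1/(2*l)
(-3282251 + z(-1432, 519))*(2277079 + D(-1437)) = (-3282251 - 848)*(2277079 + (½)/(-1437)) = -3283099*(2277079 + (½)*(-1/1437)) = -3283099*(2277079 - 1/2874) = -3283099*6544325045/2874 = -21485667010914455/2874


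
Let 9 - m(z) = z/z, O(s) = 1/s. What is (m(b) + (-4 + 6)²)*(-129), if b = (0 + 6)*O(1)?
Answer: -1548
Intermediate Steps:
O(s) = 1/s
b = 6 (b = (0 + 6)/1 = 6*1 = 6)
m(z) = 8 (m(z) = 9 - z/z = 9 - 1*1 = 9 - 1 = 8)
(m(b) + (-4 + 6)²)*(-129) = (8 + (-4 + 6)²)*(-129) = (8 + 2²)*(-129) = (8 + 4)*(-129) = 12*(-129) = -1548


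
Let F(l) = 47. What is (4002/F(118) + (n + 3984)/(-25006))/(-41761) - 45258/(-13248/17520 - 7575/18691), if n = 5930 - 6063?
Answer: 5051408108828520616025/129632462128347594 ≈ 38967.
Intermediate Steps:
n = -133
(4002/F(118) + (n + 3984)/(-25006))/(-41761) - 45258/(-13248/17520 - 7575/18691) = (4002/47 + (-133 + 3984)/(-25006))/(-41761) - 45258/(-13248/17520 - 7575/18691) = (4002*(1/47) + 3851*(-1/25006))*(-1/41761) - 45258/(-13248*1/17520 - 7575*1/18691) = (4002/47 - 3851/25006)*(-1/41761) - 45258/(-276/365 - 7575/18691) = (99893015/1175282)*(-1/41761) - 45258/(-7923591/6822215) = -99893015/49080951602 - 45258*(-6822215/7923591) = -99893015/49080951602 + 102919935490/2641197 = 5051408108828520616025/129632462128347594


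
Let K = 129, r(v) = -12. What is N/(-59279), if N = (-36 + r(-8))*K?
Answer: 6192/59279 ≈ 0.10446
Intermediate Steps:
N = -6192 (N = (-36 - 12)*129 = -48*129 = -6192)
N/(-59279) = -6192/(-59279) = -6192*(-1/59279) = 6192/59279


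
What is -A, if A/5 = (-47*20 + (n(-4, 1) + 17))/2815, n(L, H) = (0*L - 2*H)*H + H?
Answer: 924/563 ≈ 1.6412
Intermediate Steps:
n(L, H) = H - 2*H**2 (n(L, H) = (0 - 2*H)*H + H = (-2*H)*H + H = -2*H**2 + H = H - 2*H**2)
A = -924/563 (A = 5*((-47*20 + (1*(1 - 2*1) + 17))/2815) = 5*((-940 + (1*(1 - 2) + 17))*(1/2815)) = 5*((-940 + (1*(-1) + 17))*(1/2815)) = 5*((-940 + (-1 + 17))*(1/2815)) = 5*((-940 + 16)*(1/2815)) = 5*(-924*1/2815) = 5*(-924/2815) = -924/563 ≈ -1.6412)
-A = -1*(-924/563) = 924/563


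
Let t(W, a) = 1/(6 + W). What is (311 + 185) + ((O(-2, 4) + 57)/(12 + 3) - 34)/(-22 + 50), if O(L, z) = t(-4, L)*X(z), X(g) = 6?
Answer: 6929/14 ≈ 494.93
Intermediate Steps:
O(L, z) = 3 (O(L, z) = 6/(6 - 4) = 6/2 = (½)*6 = 3)
(311 + 185) + ((O(-2, 4) + 57)/(12 + 3) - 34)/(-22 + 50) = (311 + 185) + ((3 + 57)/(12 + 3) - 34)/(-22 + 50) = 496 + (60/15 - 34)/28 = 496 + (60*(1/15) - 34)*(1/28) = 496 + (4 - 34)*(1/28) = 496 - 30*1/28 = 496 - 15/14 = 6929/14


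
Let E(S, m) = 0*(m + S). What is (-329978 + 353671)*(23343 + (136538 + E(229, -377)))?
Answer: 3788060533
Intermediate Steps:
E(S, m) = 0 (E(S, m) = 0*(S + m) = 0)
(-329978 + 353671)*(23343 + (136538 + E(229, -377))) = (-329978 + 353671)*(23343 + (136538 + 0)) = 23693*(23343 + 136538) = 23693*159881 = 3788060533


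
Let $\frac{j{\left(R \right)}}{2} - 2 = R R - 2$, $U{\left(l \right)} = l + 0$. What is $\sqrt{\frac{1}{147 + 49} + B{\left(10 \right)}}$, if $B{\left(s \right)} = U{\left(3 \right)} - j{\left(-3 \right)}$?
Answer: $\frac{i \sqrt{2939}}{14} \approx 3.8723 i$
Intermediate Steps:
$U{\left(l \right)} = l$
$j{\left(R \right)} = 2 R^{2}$ ($j{\left(R \right)} = 4 + 2 \left(R R - 2\right) = 4 + 2 \left(R^{2} - 2\right) = 4 + 2 \left(-2 + R^{2}\right) = 4 + \left(-4 + 2 R^{2}\right) = 2 R^{2}$)
$B{\left(s \right)} = -15$ ($B{\left(s \right)} = 3 - 2 \left(-3\right)^{2} = 3 - 2 \cdot 9 = 3 - 18 = -15$)
$\sqrt{\frac{1}{147 + 49} + B{\left(10 \right)}} = \sqrt{\frac{1}{147 + 49} - 15} = \sqrt{\frac{1}{196} - 15} = \sqrt{- \frac{2939}{196}} = \frac{i \sqrt{2939}}{14}$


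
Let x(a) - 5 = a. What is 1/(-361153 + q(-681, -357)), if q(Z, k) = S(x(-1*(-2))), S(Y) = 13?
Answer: -1/361140 ≈ -2.7690e-6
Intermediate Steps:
x(a) = 5 + a
q(Z, k) = 13
1/(-361153 + q(-681, -357)) = 1/(-361153 + 13) = 1/(-361140) = -1/361140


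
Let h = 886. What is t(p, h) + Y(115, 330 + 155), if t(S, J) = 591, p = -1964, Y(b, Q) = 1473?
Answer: 2064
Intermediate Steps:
t(p, h) + Y(115, 330 + 155) = 591 + 1473 = 2064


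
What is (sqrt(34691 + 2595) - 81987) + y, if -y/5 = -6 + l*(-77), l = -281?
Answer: -190142 + sqrt(37286) ≈ -1.8995e+5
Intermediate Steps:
y = -108155 (y = -5*(-6 - 281*(-77)) = -5*(-6 + 21637) = -5*21631 = -108155)
(sqrt(34691 + 2595) - 81987) + y = (sqrt(34691 + 2595) - 81987) - 108155 = (sqrt(37286) - 81987) - 108155 = (-81987 + sqrt(37286)) - 108155 = -190142 + sqrt(37286)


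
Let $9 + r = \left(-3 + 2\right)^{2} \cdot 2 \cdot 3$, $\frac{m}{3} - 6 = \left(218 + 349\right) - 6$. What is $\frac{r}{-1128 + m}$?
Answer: $- \frac{1}{191} \approx -0.0052356$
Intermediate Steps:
$m = 1701$ ($m = 18 + 3 \left(\left(218 + 349\right) - 6\right) = 18 + 3 \left(567 - 6\right) = 18 + 3 \cdot 561 = 18 + 1683 = 1701$)
$r = -3$ ($r = -9 + \left(-3 + 2\right)^{2} \cdot 2 \cdot 3 = -9 + \left(-1\right)^{2} \cdot 6 = -9 + 1 \cdot 6 = -9 + 6 = -3$)
$\frac{r}{-1128 + m} = - \frac{3}{-1128 + 1701} = - \frac{3}{573} = \left(-3\right) \frac{1}{573} = - \frac{1}{191}$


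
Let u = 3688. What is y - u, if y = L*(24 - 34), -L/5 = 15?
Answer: -2938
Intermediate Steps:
L = -75 (L = -5*15 = -75)
y = 750 (y = -75*(24 - 34) = -75*(-10) = 750)
y - u = 750 - 1*3688 = 750 - 3688 = -2938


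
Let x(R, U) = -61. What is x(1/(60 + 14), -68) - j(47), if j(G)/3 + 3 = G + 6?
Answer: -211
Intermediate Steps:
j(G) = 9 + 3*G (j(G) = -9 + 3*(G + 6) = -9 + 3*(6 + G) = -9 + (18 + 3*G) = 9 + 3*G)
x(1/(60 + 14), -68) - j(47) = -61 - (9 + 3*47) = -61 - (9 + 141) = -61 - 1*150 = -61 - 150 = -211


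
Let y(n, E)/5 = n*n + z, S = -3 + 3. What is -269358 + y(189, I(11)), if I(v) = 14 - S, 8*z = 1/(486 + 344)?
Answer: -120519983/1328 ≈ -90753.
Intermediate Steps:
S = 0
z = 1/6640 (z = 1/(8*(486 + 344)) = (1/8)/830 = (1/8)*(1/830) = 1/6640 ≈ 0.00015060)
I(v) = 14 (I(v) = 14 - 1*0 = 14 + 0 = 14)
y(n, E) = 1/1328 + 5*n**2 (y(n, E) = 5*(n*n + 1/6640) = 5*(n**2 + 1/6640) = 5*(1/6640 + n**2) = 1/1328 + 5*n**2)
-269358 + y(189, I(11)) = -269358 + (1/1328 + 5*189**2) = -269358 + (1/1328 + 5*35721) = -269358 + (1/1328 + 178605) = -269358 + 237187441/1328 = -120519983/1328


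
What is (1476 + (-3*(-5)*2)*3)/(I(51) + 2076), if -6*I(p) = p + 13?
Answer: 2349/3098 ≈ 0.75823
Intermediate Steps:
I(p) = -13/6 - p/6 (I(p) = -(p + 13)/6 = -(13 + p)/6 = -13/6 - p/6)
(1476 + (-3*(-5)*2)*3)/(I(51) + 2076) = (1476 + (-3*(-5)*2)*3)/((-13/6 - 1/6*51) + 2076) = (1476 + (15*2)*3)/((-13/6 - 17/2) + 2076) = (1476 + 30*3)/(-32/3 + 2076) = (1476 + 90)/(6196/3) = 1566*(3/6196) = 2349/3098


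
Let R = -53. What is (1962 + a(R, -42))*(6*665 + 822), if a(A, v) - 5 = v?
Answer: 9263100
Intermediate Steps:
a(A, v) = 5 + v
(1962 + a(R, -42))*(6*665 + 822) = (1962 + (5 - 42))*(6*665 + 822) = (1962 - 37)*(3990 + 822) = 1925*4812 = 9263100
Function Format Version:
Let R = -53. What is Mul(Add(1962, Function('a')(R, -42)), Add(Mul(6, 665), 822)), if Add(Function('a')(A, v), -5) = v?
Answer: 9263100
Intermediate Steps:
Function('a')(A, v) = Add(5, v)
Mul(Add(1962, Function('a')(R, -42)), Add(Mul(6, 665), 822)) = Mul(Add(1962, Add(5, -42)), Add(Mul(6, 665), 822)) = Mul(Add(1962, -37), Add(3990, 822)) = Mul(1925, 4812) = 9263100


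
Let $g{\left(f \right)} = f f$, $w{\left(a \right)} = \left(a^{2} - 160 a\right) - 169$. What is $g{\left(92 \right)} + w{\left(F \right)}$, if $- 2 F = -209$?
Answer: $\frac{9981}{4} \approx 2495.3$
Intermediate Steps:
$F = \frac{209}{2}$ ($F = \left(- \frac{1}{2}\right) \left(-209\right) = \frac{209}{2} \approx 104.5$)
$w{\left(a \right)} = -169 + a^{2} - 160 a$
$g{\left(f \right)} = f^{2}$
$g{\left(92 \right)} + w{\left(F \right)} = 92^{2} - \left(16889 - \frac{43681}{4}\right) = 8464 - \frac{23875}{4} = \frac{9981}{4}$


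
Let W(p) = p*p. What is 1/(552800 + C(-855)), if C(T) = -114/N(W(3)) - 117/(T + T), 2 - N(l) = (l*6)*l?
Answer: 11495/6354439494 ≈ 1.8090e-6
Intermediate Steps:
W(p) = p**2
N(l) = 2 - 6*l**2 (N(l) = 2 - l*6*l = 2 - 6*l*l = 2 - 6*l**2)
C(T) = 57/242 - 117/(2*T) (C(T) = -114/(2 - 6*(3**2)**2) - 117/(T + T) = -114/(2 - 6*9**2) - 117*1/(2*T) = -114/(2 - 6*81) - 117/(2*T) = -114/(2 - 486) - 117/(2*T) = -114/(-484) - 117/(2*T) = -114*(-1/484) - 117/(2*T) = 57/242 - 117/(2*T))
1/(552800 + C(-855)) = 1/(552800 + (3/242)*(-4719 + 19*(-855))/(-855)) = 1/(552800 + (3/242)*(-1/855)*(-4719 - 16245)) = 1/(552800 + (3/242)*(-1/855)*(-20964)) = 1/(552800 + 3494/11495) = 1/(6354439494/11495) = 11495/6354439494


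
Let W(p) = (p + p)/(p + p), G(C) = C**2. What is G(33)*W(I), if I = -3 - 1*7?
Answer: 1089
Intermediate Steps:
I = -10 (I = -3 - 7 = -10)
W(p) = 1 (W(p) = (2*p)/((2*p)) = (2*p)*(1/(2*p)) = 1)
G(33)*W(I) = 33**2*1 = 1089*1 = 1089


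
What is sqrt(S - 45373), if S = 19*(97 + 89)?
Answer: I*sqrt(41839) ≈ 204.55*I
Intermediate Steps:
S = 3534 (S = 19*186 = 3534)
sqrt(S - 45373) = sqrt(3534 - 45373) = sqrt(-41839) = I*sqrt(41839)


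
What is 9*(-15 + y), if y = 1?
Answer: -126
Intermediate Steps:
9*(-15 + y) = 9*(-15 + 1) = 9*(-14) = -126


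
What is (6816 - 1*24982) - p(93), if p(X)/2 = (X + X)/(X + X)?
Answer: -18168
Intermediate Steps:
p(X) = 2 (p(X) = 2*((X + X)/(X + X)) = 2*((2*X)/((2*X))) = 2*((2*X)*(1/(2*X))) = 2*1 = 2)
(6816 - 1*24982) - p(93) = (6816 - 1*24982) - 1*2 = (6816 - 24982) - 2 = -18166 - 2 = -18168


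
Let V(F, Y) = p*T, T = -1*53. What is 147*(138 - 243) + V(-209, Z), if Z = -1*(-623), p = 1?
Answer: -15488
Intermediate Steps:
Z = 623
T = -53
V(F, Y) = -53 (V(F, Y) = 1*(-53) = -53)
147*(138 - 243) + V(-209, Z) = 147*(138 - 243) - 53 = 147*(-105) - 53 = -15435 - 53 = -15488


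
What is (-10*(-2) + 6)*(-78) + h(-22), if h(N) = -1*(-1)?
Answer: -2027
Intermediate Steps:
h(N) = 1
(-10*(-2) + 6)*(-78) + h(-22) = (-10*(-2) + 6)*(-78) + 1 = (20 + 6)*(-78) + 1 = 26*(-78) + 1 = -2028 + 1 = -2027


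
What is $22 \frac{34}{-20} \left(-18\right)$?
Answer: $\frac{3366}{5} \approx 673.2$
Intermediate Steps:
$22 \frac{34}{-20} \left(-18\right) = 22 \cdot 34 \left(- \frac{1}{20}\right) \left(-18\right) = 22 \left(- \frac{17}{10}\right) \left(-18\right) = \left(- \frac{187}{5}\right) \left(-18\right) = \frac{3366}{5}$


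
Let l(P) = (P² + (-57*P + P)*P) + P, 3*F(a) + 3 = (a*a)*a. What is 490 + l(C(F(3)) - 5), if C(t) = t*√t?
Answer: -29050 + 8816*√2 ≈ -16582.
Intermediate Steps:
F(a) = -1 + a³/3 (F(a) = -1 + ((a*a)*a)/3 = -1 + (a²*a)/3 = -1 + a³/3)
C(t) = t^(3/2)
l(P) = P - 55*P² (l(P) = (P² + (-56*P)*P) + P = (P² - 56*P²) + P = -55*P² + P = P - 55*P²)
490 + l(C(F(3)) - 5) = 490 + ((-1 + (⅓)*3³)^(3/2) - 5)*(1 - 55*((-1 + (⅓)*3³)^(3/2) - 5)) = 490 + ((-1 + (⅓)*27)^(3/2) - 5)*(1 - 55*((-1 + (⅓)*27)^(3/2) - 5)) = 490 + ((-1 + 9)^(3/2) - 5)*(1 - 55*((-1 + 9)^(3/2) - 5)) = 490 + (8^(3/2) - 5)*(1 - 55*(8^(3/2) - 5)) = 490 + (16*√2 - 5)*(1 - 55*(16*√2 - 5)) = 490 + (-5 + 16*√2)*(1 - 55*(-5 + 16*√2)) = 490 + (-5 + 16*√2)*(1 + (275 - 880*√2)) = 490 + (-5 + 16*√2)*(276 - 880*√2)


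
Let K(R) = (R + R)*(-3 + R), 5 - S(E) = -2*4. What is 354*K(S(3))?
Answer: 92040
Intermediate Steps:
S(E) = 13 (S(E) = 5 - (-2)*4 = 5 - 1*(-8) = 5 + 8 = 13)
K(R) = 2*R*(-3 + R) (K(R) = (2*R)*(-3 + R) = 2*R*(-3 + R))
354*K(S(3)) = 354*(2*13*(-3 + 13)) = 354*(2*13*10) = 354*260 = 92040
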